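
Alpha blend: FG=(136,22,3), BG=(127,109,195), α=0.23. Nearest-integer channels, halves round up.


C = α×F + (1-α)×B, with 1-α = 0.77
R: 0.23×136 + 0.77×127 = 31.28 + 97.79 = 129.07 → 129
G: 0.23×22 + 0.77×109 = 5.06 + 83.93 = 88.99 → 89
B: 0.23×3 + 0.77×195 = 0.69 + 150.15 = 150.84 → 151
= RGB(129, 89, 151)


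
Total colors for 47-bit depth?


Colors = 2^bits = 2^47
= 140,737,488,355,328 colors


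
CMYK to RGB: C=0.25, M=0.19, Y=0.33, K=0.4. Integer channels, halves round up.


R = 255 × (1-C) × (1-K) = 255 × 0.75 × 0.60 = 114.75 → 115
G = 255 × (1-M) × (1-K) = 255 × 0.81 × 0.60 = 123.93 → 124
B = 255 × (1-Y) × (1-K) = 255 × 0.67 × 0.60 = 102.51 → 103
= RGB(115, 124, 103)


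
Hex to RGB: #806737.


80 → 128 (R)
67 → 103 (G)
37 → 55 (B)
= RGB(128, 103, 55)


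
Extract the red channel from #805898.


Color: #805898
R = 80 = 128
G = 58 = 88
B = 98 = 152
Red = 128


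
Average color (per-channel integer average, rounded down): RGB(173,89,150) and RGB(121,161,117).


Midpoint: each channel = ⌊(C₁+C₂)/2⌋
R: ⌊(173+121)/2⌋ = 147
G: ⌊(89+161)/2⌋ = 125
B: ⌊(150+117)/2⌋ = 133
= RGB(147, 125, 133)


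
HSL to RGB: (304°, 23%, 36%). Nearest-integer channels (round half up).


H=304°, S=0.23, L=0.36
C = (1-|2L-1|)×S = (1-|-0.28|)×0.23 = 0.1656
H' = H/60 = 304/60 ≈ 5.0667; X = C×(1-|H' mod 2 - 1|) = 0.15456
m = L - C/2 = 0.36 - 0.0828 = 0.2772
Sector ⌊H'⌋ = 5 → (R',G',B') = (0.1656, 0.0, 0.15456)
RGB = ((R'+m)×255, (G'+m)×255, (B'+m)×255) = (112.914, 70.686, 110.0988)
Round half up → RGB(113, 71, 110)


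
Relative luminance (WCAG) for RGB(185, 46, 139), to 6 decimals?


Linearize each channel (sRGB transfer function): c = v/255; c_lin = c/12.92 if c ≤ 0.04045, else ((c+0.055)/1.055)^2.4
  R: 185/255 ≈ 0.725490 > 0.04045 → ((0.725490+0.055)/1.055)^2.4 ≈ 0.485150
  G: 46/255 ≈ 0.180392 > 0.04045 → ((0.180392+0.055)/1.055)^2.4 ≈ 0.027321
  B: 139/255 ≈ 0.545098 > 0.04045 → ((0.545098+0.055)/1.055)^2.4 ≈ 0.258183
R_lin = 0.485150, G_lin = 0.027321, B_lin = 0.258183
L = 0.2126×R + 0.7152×G + 0.0722×B
L = 0.2126×0.485150 + 0.7152×0.027321 + 0.0722×0.258183
L ≈ 0.141324


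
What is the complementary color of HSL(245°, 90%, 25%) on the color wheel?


Complement = opposite side of color wheel = hue + 180°
H' = (245 + 180) mod 360 = 65°
S and L unchanged.
= HSL(65°, 90%, 25%)


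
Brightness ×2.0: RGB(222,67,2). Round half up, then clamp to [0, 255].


Multiply each channel by 2.0, round half up, clamp to [0, 255]
R: 222×2.0 = 444 → clamp → 255
G: 67×2.0 = 134
B: 2×2.0 = 4
= RGB(255, 134, 4)


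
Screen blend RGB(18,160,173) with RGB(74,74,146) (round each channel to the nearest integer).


Screen: C = 255 - (255-A)×(255-B)/255, rounded to nearest integer
R: 255 - (255-18)×(255-74)/255 = 255 - 42897/255 ≈ 255 - 168.224 = 86.776 → 87
G: 255 - (255-160)×(255-74)/255 = 255 - 17195/255 ≈ 255 - 67.431 = 187.569 → 188
B: 255 - (255-173)×(255-146)/255 = 255 - 8938/255 ≈ 255 - 35.051 = 219.949 → 220
= RGB(87, 188, 220)


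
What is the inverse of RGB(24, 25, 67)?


Invert: (255-R, 255-G, 255-B)
R: 255-24 = 231
G: 255-25 = 230
B: 255-67 = 188
= RGB(231, 230, 188)


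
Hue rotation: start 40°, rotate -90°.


New hue = (H + rotation) mod 360
New hue = (40 -90) mod 360
= -50 mod 360
= 310°


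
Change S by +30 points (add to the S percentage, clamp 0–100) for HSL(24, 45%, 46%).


Original S = 45%
Adjustment = +30 percentage points
New S = 45 + (30) = 75
Clamp to [0, 100] → 75
= HSL(24°, 75%, 46%)


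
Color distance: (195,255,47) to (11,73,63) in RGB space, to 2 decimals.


d = √[(R₁-R₂)² + (G₁-G₂)² + (B₁-B₂)²]
d = √[(195-11)² + (255-73)² + (47-63)²]
d = √[33856 + 33124 + 256]
d = √67236
d ≈ 259.30


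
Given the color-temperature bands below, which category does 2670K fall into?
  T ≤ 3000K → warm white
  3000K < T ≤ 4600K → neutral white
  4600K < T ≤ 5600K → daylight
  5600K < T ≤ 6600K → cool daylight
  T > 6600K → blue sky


Temperature: 2670K
2670K ≤ 3000K → warm white
Classification: warm white


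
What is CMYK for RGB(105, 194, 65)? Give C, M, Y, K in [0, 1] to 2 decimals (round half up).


R'=105/255≈0.4118, G'=194/255≈0.7608, B'=65/255≈0.2549
K = 1 - max(R',G',B') = 1 - 194/255 = 61/255 = 0.23921… → 0.24
(1-R'-K)/(1-K) simplifies to (max-R)/max with max = 194:
C = (194-105)/194 = 89/194 = 0.45876… → 0.46
M = (194-194)/194 = 0/194 = 0 → 0.00
Y = (194-65)/194 = 129/194 = 0.66494… → 0.66
= CMYK(0.46, 0.00, 0.66, 0.24)


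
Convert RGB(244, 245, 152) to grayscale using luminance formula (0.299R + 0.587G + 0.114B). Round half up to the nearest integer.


Gray = 0.299×R + 0.587×G + 0.114×B
Gray = 0.299×244 + 0.587×245 + 0.114×152
Gray = 72.956 + 143.815 + 17.328
Gray = 234.099 → round half up → 234
Gray = 234


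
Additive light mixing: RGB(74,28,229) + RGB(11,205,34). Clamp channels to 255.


Additive: each channel = min(255, C₁+C₂)
R: 74+11 = 85 → 85
G: 28+205 = 233 → 233
B: 229+34 = 263 → 255
= RGB(85, 233, 255)


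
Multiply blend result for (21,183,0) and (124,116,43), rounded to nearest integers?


Multiply: C = A×B/255, rounded to nearest integer
R: 21×124/255 = 2604/255 ≈ 10.212 → 10
G: 183×116/255 = 21228/255 ≈ 83.247 → 83
B: 0×43/255 = 0/255 ≈ 0.000 → 0
= RGB(10, 83, 0)


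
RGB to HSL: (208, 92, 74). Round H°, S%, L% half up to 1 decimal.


Normalize: R'=208/255≈0.8157, G'=92/255≈0.3608, B'=74/255≈0.2902
Max=208/255, Min=74/255, Δ=Max-Min=134/255
L = (Max+Min)/2 = (208+74)/510 = 282/510 = 0.55294… → L = 55.3%
L > 0.5 → S = Δ/(2-Max-Min) = 134/(510-208-74) = 134/228 = 0.58771… → S = 58.8%
(the 1/255 factors cancel in S and H, so raw channel differences can be used)
Max is R' → H = 60 × (((G-B)/Δ) mod 6) = 60 × (((92-74)/134) mod 6)
  18/134 = 0.1343…
  H = 60 × 0.1343… = 8.059…° → H = 8.1°
= HSL(8.1°, 58.8%, 55.3%)


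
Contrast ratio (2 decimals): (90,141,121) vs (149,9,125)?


Linearize each sRGB channel c=v/255: c/12.92 if c ≤ 0.04045 else ((c+0.055)/1.055)^2.4
L = 0.2126×R_lin + 0.7152×G_lin + 0.0722×B_lin
Color 1 (90,141,121):
  R=90: 90/255≈0.3529 > 0.04045 → ((0.3529+0.055)/1.055)^2.4 ≈ 0.10224
  G=141: 141/255≈0.5529 > 0.04045 → ((0.5529+0.055)/1.055)^2.4 ≈ 0.26636
  B=121: 121/255≈0.4745 > 0.04045 → ((0.4745+0.055)/1.055)^2.4 ≈ 0.19120
  L1 = 0.2126×0.10224 + 0.7152×0.26636 + 0.0722×0.19120 ≈ 0.22604
Color 2 (149,9,125):
  R=149: 149/255≈0.5843 > 0.04045 → ((0.5843+0.055)/1.055)^2.4 ≈ 0.30054
  G=9: 9/255≈0.0353 ≤ 0.04045 → 0.0353/12.92 ≈ 0.00273
  B=125: 125/255≈0.4902 > 0.04045 → ((0.4902+0.055)/1.055)^2.4 ≈ 0.20508
  L2 = 0.2126×0.30054 + 0.7152×0.00273 + 0.0722×0.20508 ≈ 0.08066
Lighter = 0.22604, Darker = 0.08066
Ratio = (L_lighter + 0.05) / (L_darker + 0.05)
Ratio = (0.22604 + 0.05) / (0.08066 + 0.05) = 0.27604 / 0.13066 ≈ 2.1127
Ratio ≈ 2.11:1


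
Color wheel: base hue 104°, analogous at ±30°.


Base hue: 104°
Left analog: (104 - 30) mod 360 = 74°
Right analog: (104 + 30) mod 360 = 134°
Analogous hues = 74° and 134°


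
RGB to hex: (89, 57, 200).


R = 89 → 59 (hex)
G = 57 → 39 (hex)
B = 200 → C8 (hex)
Hex = #5939C8


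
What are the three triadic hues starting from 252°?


Triadic: equally spaced at 120° intervals
H1 = 252°
H2 = (252 + 120) mod 360 = 12°
H3 = (252 + 240) mod 360 = 132°
Triadic = 252°, 12°, 132°


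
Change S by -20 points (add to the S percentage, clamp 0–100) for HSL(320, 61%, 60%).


Original S = 61%
Adjustment = -20 percentage points
New S = 61 + (-20) = 41
Clamp to [0, 100] → 41
= HSL(320°, 41%, 60%)


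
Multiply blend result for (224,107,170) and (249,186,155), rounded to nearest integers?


Multiply: C = A×B/255, rounded to nearest integer
R: 224×249/255 = 55776/255 ≈ 218.729 → 219
G: 107×186/255 = 19902/255 ≈ 78.047 → 78
B: 170×155/255 = 26350/255 ≈ 103.333 → 103
= RGB(219, 78, 103)


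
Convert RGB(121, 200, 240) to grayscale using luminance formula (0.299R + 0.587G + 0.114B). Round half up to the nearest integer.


Gray = 0.299×R + 0.587×G + 0.114×B
Gray = 0.299×121 + 0.587×200 + 0.114×240
Gray = 36.179 + 117.400 + 27.360
Gray = 180.939 → round half up → 181
Gray = 181


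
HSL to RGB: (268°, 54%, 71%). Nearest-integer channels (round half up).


H=268°, S=0.54, L=0.71
C = (1-|2L-1|)×S = (1-|0.42|)×0.54 = 0.3132
H' = H/60 = 268/60 ≈ 4.4667; X = C×(1-|H' mod 2 - 1|) = 0.14616
m = L - C/2 = 0.71 - 0.1566 = 0.5534
Sector ⌊H'⌋ = 4 → (R',G',B') = (0.14616, 0.0, 0.3132)
RGB = ((R'+m)×255, (G'+m)×255, (B'+m)×255) = (178.3878, 141.117, 220.983)
Round half up → RGB(178, 141, 221)


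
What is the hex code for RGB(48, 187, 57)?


R = 48 → 30 (hex)
G = 187 → BB (hex)
B = 57 → 39 (hex)
Hex = #30BB39


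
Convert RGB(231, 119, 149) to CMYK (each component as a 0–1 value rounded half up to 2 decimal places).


R'=231/255≈0.9059, G'=119/255≈0.4667, B'=149/255≈0.5843
K = 1 - max(R',G',B') = 1 - 231/255 = 24/255 = 0.09411… → 0.09
(1-R'-K)/(1-K) simplifies to (max-R)/max with max = 231:
C = (231-231)/231 = 0/231 = 0 → 0.00
M = (231-119)/231 = 112/231 = 0.48484… → 0.48
Y = (231-149)/231 = 82/231 = 0.35497… → 0.35
= CMYK(0.00, 0.48, 0.35, 0.09)


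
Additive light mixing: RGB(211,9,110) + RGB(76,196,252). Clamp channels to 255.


Additive: each channel = min(255, C₁+C₂)
R: 211+76 = 287 → 255
G: 9+196 = 205 → 205
B: 110+252 = 362 → 255
= RGB(255, 205, 255)


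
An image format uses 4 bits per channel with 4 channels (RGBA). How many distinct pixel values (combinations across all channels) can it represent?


Total bits = 4 bits/channel × 4 channels = 16 bits
Distinct pixel values = 2^16
= 65,536 pixel values


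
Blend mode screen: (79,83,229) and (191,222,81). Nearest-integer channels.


Screen: C = 255 - (255-A)×(255-B)/255, rounded to nearest integer
R: 255 - (255-79)×(255-191)/255 = 255 - 11264/255 ≈ 255 - 44.173 = 210.827 → 211
G: 255 - (255-83)×(255-222)/255 = 255 - 5676/255 ≈ 255 - 22.259 = 232.741 → 233
B: 255 - (255-229)×(255-81)/255 = 255 - 4524/255 ≈ 255 - 17.741 = 237.259 → 237
= RGB(211, 233, 237)


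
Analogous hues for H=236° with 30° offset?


Base hue: 236°
Left analog: (236 - 30) mod 360 = 206°
Right analog: (236 + 30) mod 360 = 266°
Analogous hues = 206° and 266°


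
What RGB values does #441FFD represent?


44 → 68 (R)
1F → 31 (G)
FD → 253 (B)
= RGB(68, 31, 253)


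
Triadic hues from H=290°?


Triadic: equally spaced at 120° intervals
H1 = 290°
H2 = (290 + 120) mod 360 = 50°
H3 = (290 + 240) mod 360 = 170°
Triadic = 290°, 50°, 170°


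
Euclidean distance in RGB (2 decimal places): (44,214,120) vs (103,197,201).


d = √[(R₁-R₂)² + (G₁-G₂)² + (B₁-B₂)²]
d = √[(44-103)² + (214-197)² + (120-201)²]
d = √[3481 + 289 + 6561]
d = √10331
d ≈ 101.64


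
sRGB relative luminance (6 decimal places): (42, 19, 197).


Linearize each channel (sRGB transfer function): c = v/255; c_lin = c/12.92 if c ≤ 0.04045, else ((c+0.055)/1.055)^2.4
  R: 42/255 ≈ 0.164706 > 0.04045 → ((0.164706+0.055)/1.055)^2.4 ≈ 0.023153
  G: 19/255 ≈ 0.074510 > 0.04045 → ((0.074510+0.055)/1.055)^2.4 ≈ 0.006512
  B: 197/255 ≈ 0.772549 > 0.04045 → ((0.772549+0.055)/1.055)^2.4 ≈ 0.558340
R_lin = 0.023153, G_lin = 0.006512, B_lin = 0.558340
L = 0.2126×R + 0.7152×G + 0.0722×B
L = 0.2126×0.023153 + 0.7152×0.006512 + 0.0722×0.558340
L ≈ 0.049892


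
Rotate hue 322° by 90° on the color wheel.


New hue = (H + rotation) mod 360
New hue = (322 + 90) mod 360
= 412 mod 360
= 52°


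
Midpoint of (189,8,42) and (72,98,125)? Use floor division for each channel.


Midpoint: each channel = ⌊(C₁+C₂)/2⌋
R: ⌊(189+72)/2⌋ = 130
G: ⌊(8+98)/2⌋ = 53
B: ⌊(42+125)/2⌋ = 83
= RGB(130, 53, 83)


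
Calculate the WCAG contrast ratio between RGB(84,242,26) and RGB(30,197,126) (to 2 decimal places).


Linearize each sRGB channel c=v/255: c/12.92 if c ≤ 0.04045 else ((c+0.055)/1.055)^2.4
L = 0.2126×R_lin + 0.7152×G_lin + 0.0722×B_lin
Color 1 (84,242,26):
  R=84: 84/255≈0.3294 > 0.04045 → ((0.3294+0.055)/1.055)^2.4 ≈ 0.08866
  G=242: 242/255≈0.9490 > 0.04045 → ((0.9490+0.055)/1.055)^2.4 ≈ 0.88792
  B=26: 26/255≈0.1020 > 0.04045 → ((0.1020+0.055)/1.055)^2.4 ≈ 0.01033
  L1 = 0.2126×0.08866 + 0.7152×0.88792 + 0.0722×0.01033 ≈ 0.65464
Color 2 (30,197,126):
  R=30: 30/255≈0.1176 > 0.04045 → ((0.1176+0.055)/1.055)^2.4 ≈ 0.01298
  G=197: 197/255≈0.7725 > 0.04045 → ((0.7725+0.055)/1.055)^2.4 ≈ 0.55834
  B=126: 126/255≈0.4941 > 0.04045 → ((0.4941+0.055)/1.055)^2.4 ≈ 0.20864
  L2 = 0.2126×0.01298 + 0.7152×0.55834 + 0.0722×0.20864 ≈ 0.41715
Lighter = 0.65464, Darker = 0.41715
Ratio = (L_lighter + 0.05) / (L_darker + 0.05)
Ratio = (0.65464 + 0.05) / (0.41715 + 0.05) = 0.70464 / 0.46715 ≈ 1.5084
Ratio ≈ 1.51:1


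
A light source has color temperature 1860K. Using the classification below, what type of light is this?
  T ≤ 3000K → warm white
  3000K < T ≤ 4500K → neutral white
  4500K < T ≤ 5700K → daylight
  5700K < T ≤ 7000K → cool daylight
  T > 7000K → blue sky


Temperature: 1860K
1860K ≤ 3000K → warm white
Classification: warm white


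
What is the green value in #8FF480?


Color: #8FF480
R = 8F = 143
G = F4 = 244
B = 80 = 128
Green = 244


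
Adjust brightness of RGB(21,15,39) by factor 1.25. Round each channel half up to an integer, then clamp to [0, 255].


Multiply each channel by 1.25, round half up, clamp to [0, 255]
R: 21×1.25 = 26.25 → round → 26
G: 15×1.25 = 18.75 → round → 19
B: 39×1.25 = 48.75 → round → 49
= RGB(26, 19, 49)


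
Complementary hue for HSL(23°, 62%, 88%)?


Complement = opposite side of color wheel = hue + 180°
H' = (23 + 180) mod 360 = 203°
S and L unchanged.
= HSL(203°, 62%, 88%)


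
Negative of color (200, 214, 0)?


Invert: (255-R, 255-G, 255-B)
R: 255-200 = 55
G: 255-214 = 41
B: 255-0 = 255
= RGB(55, 41, 255)


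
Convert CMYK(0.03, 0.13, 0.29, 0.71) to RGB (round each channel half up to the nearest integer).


R = 255 × (1-C) × (1-K) = 255 × 0.97 × 0.29 = 71.7315 → 72
G = 255 × (1-M) × (1-K) = 255 × 0.87 × 0.29 = 64.3365 → 64
B = 255 × (1-Y) × (1-K) = 255 × 0.71 × 0.29 = 52.5045 → 53
= RGB(72, 64, 53)


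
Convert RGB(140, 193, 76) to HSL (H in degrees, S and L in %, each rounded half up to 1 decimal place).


Normalize: R'=140/255≈0.5490, G'=193/255≈0.7569, B'=76/255≈0.2980
Max=193/255, Min=76/255, Δ=Max-Min=117/255
L = (Max+Min)/2 = (193+76)/510 = 269/510 = 0.52745… → L = 52.7%
L > 0.5 → S = Δ/(2-Max-Min) = 117/(510-193-76) = 117/241 = 0.48547… → S = 48.5%
(the 1/255 factors cancel in S and H, so raw channel differences can be used)
Max is G' → H = 60 × ((B-R)/Δ + 2) = 60 × ((76-140)/117 + 2)
  -64/117 + 2 = -0.5470… + 2 = 1.4529…
  H = 60 × 1.4529… = 87.179…° → H = 87.2°
= HSL(87.2°, 48.5%, 52.7%)


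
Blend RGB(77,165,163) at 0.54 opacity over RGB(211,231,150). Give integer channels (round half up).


C = α×F + (1-α)×B, with 1-α = 0.46
R: 0.54×77 + 0.46×211 = 41.58 + 97.06 = 138.64 → 139
G: 0.54×165 + 0.46×231 = 89.10 + 106.26 = 195.36 → 195
B: 0.54×163 + 0.46×150 = 88.02 + 69.00 = 157.02 → 157
= RGB(139, 195, 157)


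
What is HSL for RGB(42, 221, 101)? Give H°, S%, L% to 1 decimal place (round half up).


Normalize: R'=42/255≈0.1647, G'=221/255≈0.8667, B'=101/255≈0.3961
Max=221/255, Min=42/255, Δ=Max-Min=179/255
L = (Max+Min)/2 = (221+42)/510 = 263/510 = 0.51568… → L = 51.6%
L > 0.5 → S = Δ/(2-Max-Min) = 179/(510-221-42) = 179/247 = 0.72469… → S = 72.5%
(the 1/255 factors cancel in S and H, so raw channel differences can be used)
Max is G' → H = 60 × ((B-R)/Δ + 2) = 60 × ((101-42)/179 + 2)
  59/179 + 2 = 0.3296… + 2 = 2.3296…
  H = 60 × 2.3296… = 139.776…° → H = 139.8°
= HSL(139.8°, 72.5%, 51.6%)


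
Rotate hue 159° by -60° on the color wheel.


New hue = (H + rotation) mod 360
New hue = (159 -60) mod 360
= 99 mod 360
= 99°


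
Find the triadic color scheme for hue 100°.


Triadic: equally spaced at 120° intervals
H1 = 100°
H2 = (100 + 120) mod 360 = 220°
H3 = (100 + 240) mod 360 = 340°
Triadic = 100°, 220°, 340°


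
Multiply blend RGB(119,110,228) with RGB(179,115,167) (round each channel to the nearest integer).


Multiply: C = A×B/255, rounded to nearest integer
R: 119×179/255 = 21301/255 ≈ 83.533 → 84
G: 110×115/255 = 12650/255 ≈ 49.608 → 50
B: 228×167/255 = 38076/255 ≈ 149.318 → 149
= RGB(84, 50, 149)


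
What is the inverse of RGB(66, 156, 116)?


Invert: (255-R, 255-G, 255-B)
R: 255-66 = 189
G: 255-156 = 99
B: 255-116 = 139
= RGB(189, 99, 139)


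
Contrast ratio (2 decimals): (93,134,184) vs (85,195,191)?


Linearize each sRGB channel c=v/255: c/12.92 if c ≤ 0.04045 else ((c+0.055)/1.055)^2.4
L = 0.2126×R_lin + 0.7152×G_lin + 0.0722×B_lin
Color 1 (93,134,184):
  R=93: 93/255≈0.3647 > 0.04045 → ((0.3647+0.055)/1.055)^2.4 ≈ 0.10946
  G=134: 134/255≈0.5255 > 0.04045 → ((0.5255+0.055)/1.055)^2.4 ≈ 0.23840
  B=184: 184/255≈0.7216 > 0.04045 → ((0.7216+0.055)/1.055)^2.4 ≈ 0.47932
  L1 = 0.2126×0.10946 + 0.7152×0.23840 + 0.0722×0.47932 ≈ 0.22838
Color 2 (85,195,191):
  R=85: 85/255≈0.3333 > 0.04045 → ((0.3333+0.055)/1.055)^2.4 ≈ 0.09084
  G=195: 195/255≈0.7647 > 0.04045 → ((0.7647+0.055)/1.055)^2.4 ≈ 0.54572
  B=191: 191/255≈0.7490 > 0.04045 → ((0.7490+0.055)/1.055)^2.4 ≈ 0.52100
  L2 = 0.2126×0.09084 + 0.7152×0.54572 + 0.0722×0.52100 ≈ 0.44723
Lighter = 0.44723, Darker = 0.22838
Ratio = (L_lighter + 0.05) / (L_darker + 0.05)
Ratio = (0.44723 + 0.05) / (0.22838 + 0.05) = 0.49723 / 0.27838 ≈ 1.7862
Ratio ≈ 1.79:1


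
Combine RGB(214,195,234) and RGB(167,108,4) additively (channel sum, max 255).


Additive: each channel = min(255, C₁+C₂)
R: 214+167 = 381 → 255
G: 195+108 = 303 → 255
B: 234+4 = 238 → 238
= RGB(255, 255, 238)


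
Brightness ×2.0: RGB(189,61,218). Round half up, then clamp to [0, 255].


Multiply each channel by 2.0, round half up, clamp to [0, 255]
R: 189×2.0 = 378 → clamp → 255
G: 61×2.0 = 122
B: 218×2.0 = 436 → clamp → 255
= RGB(255, 122, 255)


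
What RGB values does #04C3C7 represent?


04 → 4 (R)
C3 → 195 (G)
C7 → 199 (B)
= RGB(4, 195, 199)


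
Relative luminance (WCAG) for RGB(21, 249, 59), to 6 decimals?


Linearize each channel (sRGB transfer function): c = v/255; c_lin = c/12.92 if c ≤ 0.04045, else ((c+0.055)/1.055)^2.4
  R: 21/255 ≈ 0.082353 > 0.04045 → ((0.082353+0.055)/1.055)^2.4 ≈ 0.007499
  G: 249/255 ≈ 0.976471 > 0.04045 → ((0.976471+0.055)/1.055)^2.4 ≈ 0.947307
  B: 59/255 ≈ 0.231373 > 0.04045 → ((0.231373+0.055)/1.055)^2.4 ≈ 0.043735
R_lin = 0.007499, G_lin = 0.947307, B_lin = 0.043735
L = 0.2126×R + 0.7152×G + 0.0722×B
L = 0.2126×0.007499 + 0.7152×0.947307 + 0.0722×0.043735
L ≈ 0.682266


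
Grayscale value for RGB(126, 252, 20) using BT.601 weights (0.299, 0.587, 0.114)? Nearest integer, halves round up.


Gray = 0.299×R + 0.587×G + 0.114×B
Gray = 0.299×126 + 0.587×252 + 0.114×20
Gray = 37.674 + 147.924 + 2.280
Gray = 187.878 → round half up → 188
Gray = 188


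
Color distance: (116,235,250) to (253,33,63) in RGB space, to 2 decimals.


d = √[(R₁-R₂)² + (G₁-G₂)² + (B₁-B₂)²]
d = √[(116-253)² + (235-33)² + (250-63)²]
d = √[18769 + 40804 + 34969]
d = √94542
d ≈ 307.48


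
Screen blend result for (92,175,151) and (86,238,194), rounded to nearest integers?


Screen: C = 255 - (255-A)×(255-B)/255, rounded to nearest integer
R: 255 - (255-92)×(255-86)/255 = 255 - 27547/255 ≈ 255 - 108.027 = 146.973 → 147
G: 255 - (255-175)×(255-238)/255 = 255 - 1360/255 ≈ 255 - 5.333 = 249.667 → 250
B: 255 - (255-151)×(255-194)/255 = 255 - 6344/255 ≈ 255 - 24.878 = 230.122 → 230
= RGB(147, 250, 230)


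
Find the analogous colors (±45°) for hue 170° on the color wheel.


Base hue: 170°
Left analog: (170 - 45) mod 360 = 125°
Right analog: (170 + 45) mod 360 = 215°
Analogous hues = 125° and 215°


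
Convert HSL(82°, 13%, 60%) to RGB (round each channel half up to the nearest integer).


H=82°, S=0.13, L=0.60
C = (1-|2L-1|)×S = (1-|0.20|)×0.13 = 0.104
H' = H/60 = 82/60 ≈ 1.3667; X = C×(1-|H' mod 2 - 1|) ≈ 0.0659
m = L - C/2 = 0.60 - 0.052 = 0.548
Sector ⌊H'⌋ = 1 → (R',G',B') = (≈0.0659, 0.104, 0.0)
RGB = ((R'+m)×255, (G'+m)×255, (B'+m)×255) = (156.536, 166.26, 139.74)
Round half up → RGB(157, 166, 140)


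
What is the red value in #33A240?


Color: #33A240
R = 33 = 51
G = A2 = 162
B = 40 = 64
Red = 51


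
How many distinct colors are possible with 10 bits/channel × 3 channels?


Total bits = 10 bits/channel × 3 channels = 30 bits
Distinct colors = 2^30
= 1,073,741,824 colors


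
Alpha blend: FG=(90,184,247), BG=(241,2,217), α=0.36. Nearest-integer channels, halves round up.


C = α×F + (1-α)×B, with 1-α = 0.64
R: 0.36×90 + 0.64×241 = 32.40 + 154.24 = 186.64 → 187
G: 0.36×184 + 0.64×2 = 66.24 + 1.28 = 67.52 → 68
B: 0.36×247 + 0.64×217 = 88.92 + 138.88 = 227.80 → 228
= RGB(187, 68, 228)


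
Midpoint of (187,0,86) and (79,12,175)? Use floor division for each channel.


Midpoint: each channel = ⌊(C₁+C₂)/2⌋
R: ⌊(187+79)/2⌋ = 133
G: ⌊(0+12)/2⌋ = 6
B: ⌊(86+175)/2⌋ = 130
= RGB(133, 6, 130)


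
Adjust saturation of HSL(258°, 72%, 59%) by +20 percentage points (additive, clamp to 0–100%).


Original S = 72%
Adjustment = +20 percentage points
New S = 72 + (20) = 92
Clamp to [0, 100] → 92
= HSL(258°, 92%, 59%)


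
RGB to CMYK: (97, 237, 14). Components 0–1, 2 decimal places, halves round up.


R'=97/255≈0.3804, G'=237/255≈0.9294, B'=14/255≈0.0549
K = 1 - max(R',G',B') = 1 - 237/255 = 18/255 = 0.07058… → 0.07
(1-R'-K)/(1-K) simplifies to (max-R)/max with max = 237:
C = (237-97)/237 = 140/237 = 0.59071… → 0.59
M = (237-237)/237 = 0/237 = 0 → 0.00
Y = (237-14)/237 = 223/237 = 0.94092… → 0.94
= CMYK(0.59, 0.00, 0.94, 0.07)


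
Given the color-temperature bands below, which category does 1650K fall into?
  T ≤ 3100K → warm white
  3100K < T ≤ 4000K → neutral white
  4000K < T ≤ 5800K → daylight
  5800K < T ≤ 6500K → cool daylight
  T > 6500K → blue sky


Temperature: 1650K
1650K ≤ 3100K → warm white
Classification: warm white


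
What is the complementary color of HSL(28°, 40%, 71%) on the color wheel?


Complement = opposite side of color wheel = hue + 180°
H' = (28 + 180) mod 360 = 208°
S and L unchanged.
= HSL(208°, 40%, 71%)


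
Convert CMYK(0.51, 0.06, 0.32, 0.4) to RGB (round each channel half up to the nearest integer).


R = 255 × (1-C) × (1-K) = 255 × 0.49 × 0.60 = 74.97 → 75
G = 255 × (1-M) × (1-K) = 255 × 0.94 × 0.60 = 143.82 → 144
B = 255 × (1-Y) × (1-K) = 255 × 0.68 × 0.60 = 104.04 → 104
= RGB(75, 144, 104)


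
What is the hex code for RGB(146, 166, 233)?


R = 146 → 92 (hex)
G = 166 → A6 (hex)
B = 233 → E9 (hex)
Hex = #92A6E9


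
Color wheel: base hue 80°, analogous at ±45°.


Base hue: 80°
Left analog: (80 - 45) mod 360 = 35°
Right analog: (80 + 45) mod 360 = 125°
Analogous hues = 35° and 125°


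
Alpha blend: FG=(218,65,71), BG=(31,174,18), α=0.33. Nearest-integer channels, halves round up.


C = α×F + (1-α)×B, with 1-α = 0.67
R: 0.33×218 + 0.67×31 = 71.94 + 20.77 = 92.71 → 93
G: 0.33×65 + 0.67×174 = 21.45 + 116.58 = 138.03 → 138
B: 0.33×71 + 0.67×18 = 23.43 + 12.06 = 35.49 → 35
= RGB(93, 138, 35)


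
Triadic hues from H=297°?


Triadic: equally spaced at 120° intervals
H1 = 297°
H2 = (297 + 120) mod 360 = 57°
H3 = (297 + 240) mod 360 = 177°
Triadic = 297°, 57°, 177°


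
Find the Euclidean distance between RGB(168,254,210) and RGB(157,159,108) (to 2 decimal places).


d = √[(R₁-R₂)² + (G₁-G₂)² + (B₁-B₂)²]
d = √[(168-157)² + (254-159)² + (210-108)²]
d = √[121 + 9025 + 10404]
d = √19550
d ≈ 139.82


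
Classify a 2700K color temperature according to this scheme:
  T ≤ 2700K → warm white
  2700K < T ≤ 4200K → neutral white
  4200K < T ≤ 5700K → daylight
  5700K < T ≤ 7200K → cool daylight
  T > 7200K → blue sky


Temperature: 2700K
2700K ≤ 2700K → warm white
Classification: warm white


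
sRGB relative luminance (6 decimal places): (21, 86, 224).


Linearize each channel (sRGB transfer function): c = v/255; c_lin = c/12.92 if c ≤ 0.04045, else ((c+0.055)/1.055)^2.4
  R: 21/255 ≈ 0.082353 > 0.04045 → ((0.082353+0.055)/1.055)^2.4 ≈ 0.007499
  G: 86/255 ≈ 0.337255 > 0.04045 → ((0.337255+0.055)/1.055)^2.4 ≈ 0.093059
  B: 224/255 ≈ 0.878431 > 0.04045 → ((0.878431+0.055)/1.055)^2.4 ≈ 0.745404
R_lin = 0.007499, G_lin = 0.093059, B_lin = 0.745404
L = 0.2126×R + 0.7152×G + 0.0722×B
L = 0.2126×0.007499 + 0.7152×0.093059 + 0.0722×0.745404
L ≈ 0.121968


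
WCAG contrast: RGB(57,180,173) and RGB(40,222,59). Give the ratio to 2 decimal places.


Linearize each sRGB channel c=v/255: c/12.92 if c ≤ 0.04045 else ((c+0.055)/1.055)^2.4
L = 0.2126×R_lin + 0.7152×G_lin + 0.0722×B_lin
Color 1 (57,180,173):
  R=57: 57/255≈0.2235 > 0.04045 → ((0.2235+0.055)/1.055)^2.4 ≈ 0.04092
  G=180: 180/255≈0.7059 > 0.04045 → ((0.7059+0.055)/1.055)^2.4 ≈ 0.45641
  B=173: 173/255≈0.6784 > 0.04045 → ((0.6784+0.055)/1.055)^2.4 ≈ 0.41789
  L1 = 0.2126×0.04092 + 0.7152×0.45641 + 0.0722×0.41789 ≈ 0.36530
Color 2 (40,222,59):
  R=40: 40/255≈0.1569 > 0.04045 → ((0.1569+0.055)/1.055)^2.4 ≈ 0.02122
  G=222: 222/255≈0.8706 > 0.04045 → ((0.8706+0.055)/1.055)^2.4 ≈ 0.73046
  B=59: 59/255≈0.2314 > 0.04045 → ((0.2314+0.055)/1.055)^2.4 ≈ 0.04374
  L2 = 0.2126×0.02122 + 0.7152×0.73046 + 0.0722×0.04374 ≈ 0.53009
Lighter = 0.53009, Darker = 0.36530
Ratio = (L_lighter + 0.05) / (L_darker + 0.05)
Ratio = (0.53009 + 0.05) / (0.36530 + 0.05) = 0.58009 / 0.41530 ≈ 1.3968
Ratio ≈ 1.40:1


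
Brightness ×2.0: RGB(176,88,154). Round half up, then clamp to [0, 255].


Multiply each channel by 2.0, round half up, clamp to [0, 255]
R: 176×2.0 = 352 → clamp → 255
G: 88×2.0 = 176
B: 154×2.0 = 308 → clamp → 255
= RGB(255, 176, 255)


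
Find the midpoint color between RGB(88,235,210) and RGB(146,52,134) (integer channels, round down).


Midpoint: each channel = ⌊(C₁+C₂)/2⌋
R: ⌊(88+146)/2⌋ = 117
G: ⌊(235+52)/2⌋ = 143
B: ⌊(210+134)/2⌋ = 172
= RGB(117, 143, 172)


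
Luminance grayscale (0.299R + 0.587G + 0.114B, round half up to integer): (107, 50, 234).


Gray = 0.299×R + 0.587×G + 0.114×B
Gray = 0.299×107 + 0.587×50 + 0.114×234
Gray = 31.993 + 29.350 + 26.676
Gray = 88.019 → round half up → 88
Gray = 88


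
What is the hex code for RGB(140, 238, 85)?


R = 140 → 8C (hex)
G = 238 → EE (hex)
B = 85 → 55 (hex)
Hex = #8CEE55


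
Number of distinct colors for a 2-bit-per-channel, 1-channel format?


Total bits = 2 bits/channel × 1 channels = 2 bits
Distinct colors = 2^2
= 4 colors


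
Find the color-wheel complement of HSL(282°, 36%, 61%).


Complement = opposite side of color wheel = hue + 180°
H' = (282 + 180) mod 360 = 102°
S and L unchanged.
= HSL(102°, 36%, 61%)


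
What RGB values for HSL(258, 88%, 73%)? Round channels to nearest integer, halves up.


H=258°, S=0.88, L=0.73
C = (1-|2L-1|)×S = (1-|0.46|)×0.88 = 0.4752
H' = H/60 = 258/60 ≈ 4.3000; X = C×(1-|H' mod 2 - 1|) = 0.14256
m = L - C/2 = 0.73 - 0.2376 = 0.4924
Sector ⌊H'⌋ = 4 → (R',G',B') = (0.14256, 0.0, 0.4752)
RGB = ((R'+m)×255, (G'+m)×255, (B'+m)×255) = (161.9148, 125.562, 246.738)
Round half up → RGB(162, 126, 247)


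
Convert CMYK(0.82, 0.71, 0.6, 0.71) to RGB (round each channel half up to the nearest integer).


R = 255 × (1-C) × (1-K) = 255 × 0.18 × 0.29 = 13.311 → 13
G = 255 × (1-M) × (1-K) = 255 × 0.29 × 0.29 = 21.4455 → 21
B = 255 × (1-Y) × (1-K) = 255 × 0.40 × 0.29 = 29.58 → 30
= RGB(13, 21, 30)


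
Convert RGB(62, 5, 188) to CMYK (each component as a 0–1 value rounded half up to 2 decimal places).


R'=62/255≈0.2431, G'=5/255≈0.0196, B'=188/255≈0.7373
K = 1 - max(R',G',B') = 1 - 188/255 = 67/255 = 0.26274… → 0.26
(1-R'-K)/(1-K) simplifies to (max-R)/max with max = 188:
C = (188-62)/188 = 126/188 = 0.67021… → 0.67
M = (188-5)/188 = 183/188 = 0.97340… → 0.97
Y = (188-188)/188 = 0/188 = 0 → 0.00
= CMYK(0.67, 0.97, 0.00, 0.26)


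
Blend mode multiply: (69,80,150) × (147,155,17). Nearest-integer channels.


Multiply: C = A×B/255, rounded to nearest integer
R: 69×147/255 = 10143/255 ≈ 39.776 → 40
G: 80×155/255 = 12400/255 ≈ 48.627 → 49
B: 150×17/255 = 2550/255 ≈ 10.000 → 10
= RGB(40, 49, 10)


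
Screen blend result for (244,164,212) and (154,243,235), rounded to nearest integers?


Screen: C = 255 - (255-A)×(255-B)/255, rounded to nearest integer
R: 255 - (255-244)×(255-154)/255 = 255 - 1111/255 ≈ 255 - 4.357 = 250.643 → 251
G: 255 - (255-164)×(255-243)/255 = 255 - 1092/255 ≈ 255 - 4.282 = 250.718 → 251
B: 255 - (255-212)×(255-235)/255 = 255 - 860/255 ≈ 255 - 3.373 = 251.627 → 252
= RGB(251, 251, 252)


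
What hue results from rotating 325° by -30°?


New hue = (H + rotation) mod 360
New hue = (325 -30) mod 360
= 295 mod 360
= 295°


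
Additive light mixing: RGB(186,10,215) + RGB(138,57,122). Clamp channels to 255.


Additive: each channel = min(255, C₁+C₂)
R: 186+138 = 324 → 255
G: 10+57 = 67 → 67
B: 215+122 = 337 → 255
= RGB(255, 67, 255)


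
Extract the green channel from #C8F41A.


Color: #C8F41A
R = C8 = 200
G = F4 = 244
B = 1A = 26
Green = 244


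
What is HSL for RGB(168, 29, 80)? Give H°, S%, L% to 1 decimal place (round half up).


Normalize: R'=168/255≈0.6588, G'=29/255≈0.1137, B'=80/255≈0.3137
Max=168/255, Min=29/255, Δ=Max-Min=139/255
L = (Max+Min)/2 = (168+29)/510 = 197/510 = 0.38627… → L = 38.6%
L ≤ 0.5 → S = Δ/(Max+Min) = 139/(168+29) = 139/197 = 0.70558… → S = 70.6%
(the 1/255 factors cancel in S and H, so raw channel differences can be used)
Max is R' → H = 60 × (((G-B)/Δ) mod 6) = 60 × (((29-80)/139) mod 6)
  (-51)/139 = -0.3669…; negative, so add 6 → 5.6330…
  H = 60 × 5.6330… = 337.985…° → H = 338.0°
= HSL(338.0°, 70.6%, 38.6%)


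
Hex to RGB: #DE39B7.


DE → 222 (R)
39 → 57 (G)
B7 → 183 (B)
= RGB(222, 57, 183)


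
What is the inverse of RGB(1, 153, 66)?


Invert: (255-R, 255-G, 255-B)
R: 255-1 = 254
G: 255-153 = 102
B: 255-66 = 189
= RGB(254, 102, 189)


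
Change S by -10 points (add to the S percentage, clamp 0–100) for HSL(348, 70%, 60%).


Original S = 70%
Adjustment = -10 percentage points
New S = 70 + (-10) = 60
Clamp to [0, 100] → 60
= HSL(348°, 60%, 60%)


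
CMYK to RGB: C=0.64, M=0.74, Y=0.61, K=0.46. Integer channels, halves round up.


R = 255 × (1-C) × (1-K) = 255 × 0.36 × 0.54 = 49.572 → 50
G = 255 × (1-M) × (1-K) = 255 × 0.26 × 0.54 = 35.802 → 36
B = 255 × (1-Y) × (1-K) = 255 × 0.39 × 0.54 = 53.703 → 54
= RGB(50, 36, 54)


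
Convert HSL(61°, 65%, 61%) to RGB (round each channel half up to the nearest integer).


H=61°, S=0.65, L=0.61
C = (1-|2L-1|)×S = (1-|0.22|)×0.65 = 0.507
H' = H/60 = 61/60 ≈ 1.0167; X = C×(1-|H' mod 2 - 1|) = 0.49855
m = L - C/2 = 0.61 - 0.2535 = 0.3565
Sector ⌊H'⌋ = 1 → (R',G',B') = (0.49855, 0.507, 0.0)
RGB = ((R'+m)×255, (G'+m)×255, (B'+m)×255) = (218.03775, 220.1925, 90.9075)
Round half up → RGB(218, 220, 91)


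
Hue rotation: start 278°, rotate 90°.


New hue = (H + rotation) mod 360
New hue = (278 + 90) mod 360
= 368 mod 360
= 8°


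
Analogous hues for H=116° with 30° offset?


Base hue: 116°
Left analog: (116 - 30) mod 360 = 86°
Right analog: (116 + 30) mod 360 = 146°
Analogous hues = 86° and 146°


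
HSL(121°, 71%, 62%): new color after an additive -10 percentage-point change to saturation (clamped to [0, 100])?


Original S = 71%
Adjustment = -10 percentage points
New S = 71 + (-10) = 61
Clamp to [0, 100] → 61
= HSL(121°, 61%, 62%)


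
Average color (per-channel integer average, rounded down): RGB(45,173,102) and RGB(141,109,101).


Midpoint: each channel = ⌊(C₁+C₂)/2⌋
R: ⌊(45+141)/2⌋ = 93
G: ⌊(173+109)/2⌋ = 141
B: ⌊(102+101)/2⌋ = 101
= RGB(93, 141, 101)


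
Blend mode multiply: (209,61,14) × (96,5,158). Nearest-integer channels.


Multiply: C = A×B/255, rounded to nearest integer
R: 209×96/255 = 20064/255 ≈ 78.682 → 79
G: 61×5/255 = 305/255 ≈ 1.196 → 1
B: 14×158/255 = 2212/255 ≈ 8.675 → 9
= RGB(79, 1, 9)


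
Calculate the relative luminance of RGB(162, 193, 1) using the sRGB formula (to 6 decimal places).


Linearize each channel (sRGB transfer function): c = v/255; c_lin = c/12.92 if c ≤ 0.04045, else ((c+0.055)/1.055)^2.4
  R: 162/255 ≈ 0.635294 > 0.04045 → ((0.635294+0.055)/1.055)^2.4 ≈ 0.361307
  G: 193/255 ≈ 0.756863 > 0.04045 → ((0.756863+0.055)/1.055)^2.4 ≈ 0.533276
  B: 1/255 ≈ 0.003922 ≤ 0.04045 → 0.003922/12.92 ≈ 0.000304
R_lin = 0.361307, G_lin = 0.533276, B_lin = 0.000304
L = 0.2126×R + 0.7152×G + 0.0722×B
L = 0.2126×0.361307 + 0.7152×0.533276 + 0.0722×0.000304
L ≈ 0.458235


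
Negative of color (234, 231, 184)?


Invert: (255-R, 255-G, 255-B)
R: 255-234 = 21
G: 255-231 = 24
B: 255-184 = 71
= RGB(21, 24, 71)


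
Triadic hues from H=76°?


Triadic: equally spaced at 120° intervals
H1 = 76°
H2 = (76 + 120) mod 360 = 196°
H3 = (76 + 240) mod 360 = 316°
Triadic = 76°, 196°, 316°


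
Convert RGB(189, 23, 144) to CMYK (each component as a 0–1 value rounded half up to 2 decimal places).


R'=189/255≈0.7412, G'=23/255≈0.0902, B'=144/255≈0.5647
K = 1 - max(R',G',B') = 1 - 189/255 = 66/255 = 0.25882… → 0.26
(1-R'-K)/(1-K) simplifies to (max-R)/max with max = 189:
C = (189-189)/189 = 0/189 = 0 → 0.00
M = (189-23)/189 = 166/189 = 0.87830… → 0.88
Y = (189-144)/189 = 45/189 = 0.23809… → 0.24
= CMYK(0.00, 0.88, 0.24, 0.26)


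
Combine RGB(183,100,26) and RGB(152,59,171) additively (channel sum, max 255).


Additive: each channel = min(255, C₁+C₂)
R: 183+152 = 335 → 255
G: 100+59 = 159 → 159
B: 26+171 = 197 → 197
= RGB(255, 159, 197)


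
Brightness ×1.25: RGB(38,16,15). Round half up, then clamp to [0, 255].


Multiply each channel by 1.25, round half up, clamp to [0, 255]
R: 38×1.25 = 47.5 → round → 48
G: 16×1.25 = 20
B: 15×1.25 = 18.75 → round → 19
= RGB(48, 20, 19)


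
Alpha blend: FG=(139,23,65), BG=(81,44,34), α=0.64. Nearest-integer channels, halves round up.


C = α×F + (1-α)×B, with 1-α = 0.36
R: 0.64×139 + 0.36×81 = 88.96 + 29.16 = 118.12 → 118
G: 0.64×23 + 0.36×44 = 14.72 + 15.84 = 30.56 → 31
B: 0.64×65 + 0.36×34 = 41.60 + 12.24 = 53.84 → 54
= RGB(118, 31, 54)


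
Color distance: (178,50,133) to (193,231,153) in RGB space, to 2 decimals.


d = √[(R₁-R₂)² + (G₁-G₂)² + (B₁-B₂)²]
d = √[(178-193)² + (50-231)² + (133-153)²]
d = √[225 + 32761 + 400]
d = √33386
d ≈ 182.72


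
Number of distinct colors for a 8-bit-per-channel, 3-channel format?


Total bits = 8 bits/channel × 3 channels = 24 bits
Distinct colors = 2^24
= 16,777,216 colors


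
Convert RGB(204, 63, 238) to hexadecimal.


R = 204 → CC (hex)
G = 63 → 3F (hex)
B = 238 → EE (hex)
Hex = #CC3FEE


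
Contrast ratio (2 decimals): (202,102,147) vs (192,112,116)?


Linearize each sRGB channel c=v/255: c/12.92 if c ≤ 0.04045 else ((c+0.055)/1.055)^2.4
L = 0.2126×R_lin + 0.7152×G_lin + 0.0722×B_lin
Color 1 (202,102,147):
  R=202: 202/255≈0.7922 > 0.04045 → ((0.7922+0.055)/1.055)^2.4 ≈ 0.59062
  G=102: 102/255≈0.4000 > 0.04045 → ((0.4000+0.055)/1.055)^2.4 ≈ 0.13287
  B=147: 147/255≈0.5765 > 0.04045 → ((0.5765+0.055)/1.055)^2.4 ≈ 0.29177
  L1 = 0.2126×0.59062 + 0.7152×0.13287 + 0.0722×0.29177 ≈ 0.24166
Color 2 (192,112,116):
  R=192: 192/255≈0.7529 > 0.04045 → ((0.7529+0.055)/1.055)^2.4 ≈ 0.52712
  G=112: 112/255≈0.4392 > 0.04045 → ((0.4392+0.055)/1.055)^2.4 ≈ 0.16203
  B=116: 116/255≈0.4549 > 0.04045 → ((0.4549+0.055)/1.055)^2.4 ≈ 0.17465
  L2 = 0.2126×0.52712 + 0.7152×0.16203 + 0.0722×0.17465 ≈ 0.24056
Lighter = 0.24166, Darker = 0.24056
Ratio = (L_lighter + 0.05) / (L_darker + 0.05)
Ratio = (0.24166 + 0.05) / (0.24056 + 0.05) = 0.29166 / 0.29056 ≈ 1.0038
Ratio ≈ 1.00:1


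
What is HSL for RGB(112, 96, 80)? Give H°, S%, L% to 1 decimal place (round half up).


Normalize: R'=112/255≈0.4392, G'=96/255≈0.3765, B'=80/255≈0.3137
Max=112/255, Min=80/255, Δ=Max-Min=32/255
L = (Max+Min)/2 = (112+80)/510 = 192/510 = 0.37647… → L = 37.6%
L ≤ 0.5 → S = Δ/(Max+Min) = 32/(112+80) = 32/192 = 0.16666… → S = 16.7%
(the 1/255 factors cancel in S and H, so raw channel differences can be used)
Max is R' → H = 60 × (((G-B)/Δ) mod 6) = 60 × (((96-80)/32) mod 6)
  16/32 = 0.5
  H = 60 × 0.5 = 30° → H = 30.0°
= HSL(30.0°, 16.7%, 37.6%)


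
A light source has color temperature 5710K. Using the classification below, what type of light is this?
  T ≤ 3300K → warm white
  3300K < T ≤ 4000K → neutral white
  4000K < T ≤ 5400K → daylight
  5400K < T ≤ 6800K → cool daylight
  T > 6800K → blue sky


Temperature: 5710K
5400K < 5710K ≤ 6800K → cool daylight
Classification: cool daylight


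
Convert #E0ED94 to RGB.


E0 → 224 (R)
ED → 237 (G)
94 → 148 (B)
= RGB(224, 237, 148)


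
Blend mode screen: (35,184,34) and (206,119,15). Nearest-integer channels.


Screen: C = 255 - (255-A)×(255-B)/255, rounded to nearest integer
R: 255 - (255-35)×(255-206)/255 = 255 - 10780/255 ≈ 255 - 42.275 = 212.725 → 213
G: 255 - (255-184)×(255-119)/255 = 255 - 9656/255 ≈ 255 - 37.867 = 217.133 → 217
B: 255 - (255-34)×(255-15)/255 = 255 - 53040/255 ≈ 255 - 208.000 = 47.000 → 47
= RGB(213, 217, 47)


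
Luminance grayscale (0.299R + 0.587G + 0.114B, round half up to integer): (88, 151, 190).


Gray = 0.299×R + 0.587×G + 0.114×B
Gray = 0.299×88 + 0.587×151 + 0.114×190
Gray = 26.312 + 88.637 + 21.660
Gray = 136.609 → round half up → 137
Gray = 137


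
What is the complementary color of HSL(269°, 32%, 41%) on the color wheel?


Complement = opposite side of color wheel = hue + 180°
H' = (269 + 180) mod 360 = 89°
S and L unchanged.
= HSL(89°, 32%, 41%)


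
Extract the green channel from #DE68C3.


Color: #DE68C3
R = DE = 222
G = 68 = 104
B = C3 = 195
Green = 104


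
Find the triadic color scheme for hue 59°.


Triadic: equally spaced at 120° intervals
H1 = 59°
H2 = (59 + 120) mod 360 = 179°
H3 = (59 + 240) mod 360 = 299°
Triadic = 59°, 179°, 299°


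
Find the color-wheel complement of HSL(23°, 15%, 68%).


Complement = opposite side of color wheel = hue + 180°
H' = (23 + 180) mod 360 = 203°
S and L unchanged.
= HSL(203°, 15%, 68%)


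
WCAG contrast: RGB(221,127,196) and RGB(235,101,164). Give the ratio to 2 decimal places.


Linearize each sRGB channel c=v/255: c/12.92 if c ≤ 0.04045 else ((c+0.055)/1.055)^2.4
L = 0.2126×R_lin + 0.7152×G_lin + 0.0722×B_lin
Color 1 (221,127,196):
  R=221: 221/255≈0.8667 > 0.04045 → ((0.8667+0.055)/1.055)^2.4 ≈ 0.72306
  G=127: 127/255≈0.4980 > 0.04045 → ((0.4980+0.055)/1.055)^2.4 ≈ 0.21223
  B=196: 196/255≈0.7686 > 0.04045 → ((0.7686+0.055)/1.055)^2.4 ≈ 0.55201
  L1 = 0.2126×0.72306 + 0.7152×0.21223 + 0.0722×0.55201 ≈ 0.34536
Color 2 (235,101,164):
  R=235: 235/255≈0.9216 > 0.04045 → ((0.9216+0.055)/1.055)^2.4 ≈ 0.83077
  G=101: 101/255≈0.3961 > 0.04045 → ((0.3961+0.055)/1.055)^2.4 ≈ 0.13014
  B=164: 164/255≈0.6431 > 0.04045 → ((0.6431+0.055)/1.055)^2.4 ≈ 0.37124
  L2 = 0.2126×0.83077 + 0.7152×0.13014 + 0.0722×0.37124 ≈ 0.29650
Lighter = 0.34536, Darker = 0.29650
Ratio = (L_lighter + 0.05) / (L_darker + 0.05)
Ratio = (0.34536 + 0.05) / (0.29650 + 0.05) = 0.39536 / 0.34650 ≈ 1.1410
Ratio ≈ 1.14:1
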